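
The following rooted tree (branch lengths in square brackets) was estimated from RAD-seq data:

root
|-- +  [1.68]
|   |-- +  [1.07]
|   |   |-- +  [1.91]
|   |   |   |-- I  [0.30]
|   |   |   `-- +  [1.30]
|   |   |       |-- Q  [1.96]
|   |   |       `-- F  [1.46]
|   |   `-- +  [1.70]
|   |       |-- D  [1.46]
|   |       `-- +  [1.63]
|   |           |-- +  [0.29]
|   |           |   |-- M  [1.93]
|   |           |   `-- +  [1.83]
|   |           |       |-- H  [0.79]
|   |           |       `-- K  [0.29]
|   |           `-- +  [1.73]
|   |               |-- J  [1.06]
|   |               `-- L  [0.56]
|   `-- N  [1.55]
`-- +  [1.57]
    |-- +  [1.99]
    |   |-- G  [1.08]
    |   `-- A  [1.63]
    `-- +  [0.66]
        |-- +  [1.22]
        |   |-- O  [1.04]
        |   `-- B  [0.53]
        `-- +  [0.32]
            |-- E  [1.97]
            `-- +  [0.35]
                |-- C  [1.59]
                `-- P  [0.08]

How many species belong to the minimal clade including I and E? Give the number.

The MRCA of I and E is the root, so the clade is the entire tree.
That clade contains 17 terminal taxa: A, B, C, D, E, F, G, H, I, J, K, L, M, N, O, P, Q.

17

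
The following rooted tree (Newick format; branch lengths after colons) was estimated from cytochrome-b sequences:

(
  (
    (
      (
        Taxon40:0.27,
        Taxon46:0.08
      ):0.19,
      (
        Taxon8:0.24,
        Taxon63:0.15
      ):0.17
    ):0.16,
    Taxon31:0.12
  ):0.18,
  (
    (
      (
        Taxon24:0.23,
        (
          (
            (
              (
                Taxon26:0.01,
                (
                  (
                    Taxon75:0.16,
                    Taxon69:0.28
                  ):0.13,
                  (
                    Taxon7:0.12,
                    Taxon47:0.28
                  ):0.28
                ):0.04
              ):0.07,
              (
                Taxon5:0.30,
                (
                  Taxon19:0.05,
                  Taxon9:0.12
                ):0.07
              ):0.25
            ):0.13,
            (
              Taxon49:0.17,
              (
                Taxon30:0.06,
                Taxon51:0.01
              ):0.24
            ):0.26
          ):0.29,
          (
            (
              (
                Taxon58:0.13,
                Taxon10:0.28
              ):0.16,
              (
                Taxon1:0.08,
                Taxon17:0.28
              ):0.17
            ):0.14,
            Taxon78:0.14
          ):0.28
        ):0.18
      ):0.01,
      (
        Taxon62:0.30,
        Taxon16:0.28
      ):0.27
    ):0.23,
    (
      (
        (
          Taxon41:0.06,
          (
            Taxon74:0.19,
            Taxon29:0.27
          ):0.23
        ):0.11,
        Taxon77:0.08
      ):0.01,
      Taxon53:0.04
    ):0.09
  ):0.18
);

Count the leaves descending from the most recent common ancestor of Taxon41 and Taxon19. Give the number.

The MRCA of Taxon41 and Taxon19 is the node subtending (((Taxon24,((((Taxon26,((Taxon75,Taxon69),(Taxon7,Taxon47))),(Taxon5,(Taxon19,Taxon9))),(Taxon49,(Taxon30,Taxon51))),(((Taxon58,Taxon10),(Taxon1,Taxon17)),Taxon78))),(Taxon62,Taxon16)),(((Taxon41,(Taxon74,Taxon29)),Taxon77),Taxon53)).
That clade contains 24 terminal taxa: Taxon1, Taxon10, Taxon16, Taxon17, Taxon19, Taxon24, Taxon26, Taxon29, Taxon30, Taxon41, Taxon47, Taxon49, Taxon5, Taxon51, Taxon53, Taxon58, Taxon62, Taxon69, Taxon7, Taxon74, Taxon75, Taxon77, Taxon78, Taxon9.

24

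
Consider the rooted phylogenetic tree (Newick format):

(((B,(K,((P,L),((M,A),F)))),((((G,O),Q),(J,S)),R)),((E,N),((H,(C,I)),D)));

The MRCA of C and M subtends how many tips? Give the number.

The MRCA of C and M is the root, so the clade is the entire tree.
That clade contains 19 terminal taxa: A, B, C, D, E, F, G, H, I, J, K, L, M, N, O, P, Q, R, S.

19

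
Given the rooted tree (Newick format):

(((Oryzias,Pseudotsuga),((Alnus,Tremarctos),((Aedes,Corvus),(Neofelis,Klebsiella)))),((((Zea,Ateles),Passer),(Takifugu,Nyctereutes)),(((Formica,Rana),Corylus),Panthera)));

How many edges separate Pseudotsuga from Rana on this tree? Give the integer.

The MRCA of Pseudotsuga and Rana is the root of the tree.
From Pseudotsuga up to that node: 3 branches. From Rana up to the same node: 5 branches. Total: 3 + 5 = 8.

8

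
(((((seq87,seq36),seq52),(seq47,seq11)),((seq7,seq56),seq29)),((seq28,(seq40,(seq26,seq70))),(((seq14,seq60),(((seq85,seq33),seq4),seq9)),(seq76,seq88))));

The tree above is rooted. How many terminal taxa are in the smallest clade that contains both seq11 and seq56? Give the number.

The MRCA of seq11 and seq56 is the node subtending ((((seq87,seq36),seq52),(seq47,seq11)),((seq7,seq56),seq29)).
That clade contains 8 terminal taxa: seq11, seq29, seq36, seq47, seq52, seq56, seq7, seq87.

8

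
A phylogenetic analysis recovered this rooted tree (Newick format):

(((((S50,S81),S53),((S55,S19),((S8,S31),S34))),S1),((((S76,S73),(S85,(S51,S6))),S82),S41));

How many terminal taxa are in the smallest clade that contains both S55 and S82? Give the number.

16

The MRCA of S55 and S82 is the root, so the clade is the entire tree.
That clade contains 16 terminal taxa: S1, S19, S31, S34, S41, S50, S51, S53, S55, S6, S73, S76, S8, S81, S82, S85.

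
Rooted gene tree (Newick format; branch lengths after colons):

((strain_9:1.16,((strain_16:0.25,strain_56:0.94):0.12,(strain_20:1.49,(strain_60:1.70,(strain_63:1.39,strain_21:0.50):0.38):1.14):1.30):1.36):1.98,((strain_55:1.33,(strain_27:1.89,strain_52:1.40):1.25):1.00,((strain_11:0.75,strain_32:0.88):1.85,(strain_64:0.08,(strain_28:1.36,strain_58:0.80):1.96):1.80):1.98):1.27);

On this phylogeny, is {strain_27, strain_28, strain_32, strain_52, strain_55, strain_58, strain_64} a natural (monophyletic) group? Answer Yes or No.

No

The MRCA of the listed taxa subtends ((strain_55,(strain_27,strain_52)),((strain_11,strain_32),(strain_64,(strain_28,strain_58)))).
That clade also contains strain_11, which is not in the proposed group, so the group is not monophyletic.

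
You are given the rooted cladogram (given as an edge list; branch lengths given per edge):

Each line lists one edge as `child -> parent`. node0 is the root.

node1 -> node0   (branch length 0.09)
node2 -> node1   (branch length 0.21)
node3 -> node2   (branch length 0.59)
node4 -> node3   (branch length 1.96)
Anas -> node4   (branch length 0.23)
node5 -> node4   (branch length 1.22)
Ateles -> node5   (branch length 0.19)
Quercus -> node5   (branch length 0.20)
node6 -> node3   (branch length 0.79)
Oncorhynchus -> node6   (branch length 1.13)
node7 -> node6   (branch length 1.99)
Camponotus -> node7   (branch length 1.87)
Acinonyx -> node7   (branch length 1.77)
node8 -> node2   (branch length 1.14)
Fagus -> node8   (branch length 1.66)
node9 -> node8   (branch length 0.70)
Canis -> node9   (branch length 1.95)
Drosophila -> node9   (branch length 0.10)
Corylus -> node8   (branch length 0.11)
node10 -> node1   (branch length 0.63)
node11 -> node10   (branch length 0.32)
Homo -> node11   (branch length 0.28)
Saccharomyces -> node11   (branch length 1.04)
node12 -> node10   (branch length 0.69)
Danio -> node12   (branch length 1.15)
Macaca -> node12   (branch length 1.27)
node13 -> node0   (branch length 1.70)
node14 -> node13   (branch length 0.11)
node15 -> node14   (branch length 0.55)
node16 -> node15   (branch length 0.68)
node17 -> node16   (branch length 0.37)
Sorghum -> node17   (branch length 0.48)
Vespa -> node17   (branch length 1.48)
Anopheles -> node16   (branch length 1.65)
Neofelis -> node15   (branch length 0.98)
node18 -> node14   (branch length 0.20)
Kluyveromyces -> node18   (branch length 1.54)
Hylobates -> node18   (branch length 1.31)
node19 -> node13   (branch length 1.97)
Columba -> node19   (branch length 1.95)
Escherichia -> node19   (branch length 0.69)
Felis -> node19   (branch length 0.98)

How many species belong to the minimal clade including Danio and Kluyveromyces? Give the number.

The MRCA of Danio and Kluyveromyces is the root, so the clade is the entire tree.
That clade contains 23 terminal taxa: Acinonyx, Anas, Anopheles, Ateles, Camponotus, Canis, Columba, Corylus, Danio, Drosophila, Escherichia, Fagus, Felis, Homo, Hylobates, Kluyveromyces, Macaca, Neofelis, Oncorhynchus, Quercus, Saccharomyces, Sorghum, Vespa.

23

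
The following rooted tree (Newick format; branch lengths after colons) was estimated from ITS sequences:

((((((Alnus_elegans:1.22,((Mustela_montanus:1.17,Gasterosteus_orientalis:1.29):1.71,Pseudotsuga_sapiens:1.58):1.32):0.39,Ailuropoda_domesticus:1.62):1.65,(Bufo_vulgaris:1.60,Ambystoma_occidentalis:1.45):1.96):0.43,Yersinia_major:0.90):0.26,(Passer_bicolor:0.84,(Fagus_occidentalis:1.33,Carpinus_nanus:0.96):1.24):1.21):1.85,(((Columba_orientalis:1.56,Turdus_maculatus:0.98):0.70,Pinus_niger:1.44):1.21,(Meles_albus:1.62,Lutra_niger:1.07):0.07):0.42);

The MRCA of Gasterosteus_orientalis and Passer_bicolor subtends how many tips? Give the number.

The MRCA of Gasterosteus_orientalis and Passer_bicolor is the node subtending (((((Alnus_elegans,((Mustela_montanus,Gasterosteus_orientalis),Pseudotsuga_sapiens)),Ailuropoda_domesticus),(Bufo_vulgaris,Ambystoma_occidentalis)),Yersinia_major),(Passer_bicolor,(Fagus_occidentalis,Carpinus_nanus))).
That clade contains 11 terminal taxa: Ailuropoda_domesticus, Alnus_elegans, Ambystoma_occidentalis, Bufo_vulgaris, Carpinus_nanus, Fagus_occidentalis, Gasterosteus_orientalis, Mustela_montanus, Passer_bicolor, Pseudotsuga_sapiens, Yersinia_major.

11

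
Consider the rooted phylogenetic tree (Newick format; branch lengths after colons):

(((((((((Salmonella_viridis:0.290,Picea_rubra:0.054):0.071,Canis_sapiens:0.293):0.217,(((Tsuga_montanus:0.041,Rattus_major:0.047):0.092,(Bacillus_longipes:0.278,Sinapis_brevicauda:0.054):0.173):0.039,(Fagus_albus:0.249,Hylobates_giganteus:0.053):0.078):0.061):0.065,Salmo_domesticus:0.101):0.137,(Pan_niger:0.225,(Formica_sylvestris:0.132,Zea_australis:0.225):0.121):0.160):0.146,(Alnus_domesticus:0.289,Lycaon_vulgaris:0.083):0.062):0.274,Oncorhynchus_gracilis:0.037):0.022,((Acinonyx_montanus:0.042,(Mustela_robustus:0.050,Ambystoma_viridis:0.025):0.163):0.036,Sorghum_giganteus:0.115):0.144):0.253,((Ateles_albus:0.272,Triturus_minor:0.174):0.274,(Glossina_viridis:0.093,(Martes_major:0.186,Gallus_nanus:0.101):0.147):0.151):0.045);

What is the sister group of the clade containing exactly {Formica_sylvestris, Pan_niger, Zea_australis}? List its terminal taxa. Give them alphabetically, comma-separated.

The clade containing exactly {Formica_sylvestris, Pan_niger, Zea_australis} attaches to the tree at the node subtending (((((Salmonella_viridis,Picea_rubra),Canis_sapiens),(((Tsuga_montanus,Rattus_major),(Bacillus_longipes,Sinapis_brevicauda)),(Fagus_albus,Hylobates_giganteus))),Salmo_domesticus),(Pan_niger,(Formica_sylvestris,Zea_australis))).
The other lineage descending from that same node — the sister group — is ((((Salmonella_viridis,Picea_rubra),Canis_sapiens),(((Tsuga_montanus,Rattus_major),(Bacillus_longipes,Sinapis_brevicauda)),(Fagus_albus,Hylobates_giganteus))),Salmo_domesticus); its 10 tips in alphabetical order are the answer.

Bacillus_longipes, Canis_sapiens, Fagus_albus, Hylobates_giganteus, Picea_rubra, Rattus_major, Salmo_domesticus, Salmonella_viridis, Sinapis_brevicauda, Tsuga_montanus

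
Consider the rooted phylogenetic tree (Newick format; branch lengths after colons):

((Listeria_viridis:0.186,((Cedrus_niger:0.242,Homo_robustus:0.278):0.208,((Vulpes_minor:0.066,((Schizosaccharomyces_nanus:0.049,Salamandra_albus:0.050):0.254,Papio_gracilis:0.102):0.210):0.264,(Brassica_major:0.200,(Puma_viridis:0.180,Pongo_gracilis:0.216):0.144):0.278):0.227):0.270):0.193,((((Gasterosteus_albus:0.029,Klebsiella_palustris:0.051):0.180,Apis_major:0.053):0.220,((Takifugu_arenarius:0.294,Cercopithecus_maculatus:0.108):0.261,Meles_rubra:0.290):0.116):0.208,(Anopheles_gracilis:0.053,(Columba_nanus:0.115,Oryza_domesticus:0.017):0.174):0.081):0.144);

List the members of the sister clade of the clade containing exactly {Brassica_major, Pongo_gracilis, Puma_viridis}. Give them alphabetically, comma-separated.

The clade containing exactly {Brassica_major, Pongo_gracilis, Puma_viridis} attaches to the tree at the node subtending ((Vulpes_minor,((Schizosaccharomyces_nanus,Salamandra_albus),Papio_gracilis)),(Brassica_major,(Puma_viridis,Pongo_gracilis))).
The other lineage descending from that same node — the sister group — is (Vulpes_minor,((Schizosaccharomyces_nanus,Salamandra_albus),Papio_gracilis)); its 4 tips in alphabetical order are the answer.

Papio_gracilis, Salamandra_albus, Schizosaccharomyces_nanus, Vulpes_minor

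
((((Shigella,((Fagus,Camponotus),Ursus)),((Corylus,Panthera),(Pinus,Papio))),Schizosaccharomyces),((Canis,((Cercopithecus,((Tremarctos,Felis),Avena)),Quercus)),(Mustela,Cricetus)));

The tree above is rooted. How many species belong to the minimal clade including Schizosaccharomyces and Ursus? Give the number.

The MRCA of Schizosaccharomyces and Ursus is the node subtending (((Shigella,((Fagus,Camponotus),Ursus)),((Corylus,Panthera),(Pinus,Papio))),Schizosaccharomyces).
That clade contains 9 terminal taxa: Camponotus, Corylus, Fagus, Panthera, Papio, Pinus, Schizosaccharomyces, Shigella, Ursus.

9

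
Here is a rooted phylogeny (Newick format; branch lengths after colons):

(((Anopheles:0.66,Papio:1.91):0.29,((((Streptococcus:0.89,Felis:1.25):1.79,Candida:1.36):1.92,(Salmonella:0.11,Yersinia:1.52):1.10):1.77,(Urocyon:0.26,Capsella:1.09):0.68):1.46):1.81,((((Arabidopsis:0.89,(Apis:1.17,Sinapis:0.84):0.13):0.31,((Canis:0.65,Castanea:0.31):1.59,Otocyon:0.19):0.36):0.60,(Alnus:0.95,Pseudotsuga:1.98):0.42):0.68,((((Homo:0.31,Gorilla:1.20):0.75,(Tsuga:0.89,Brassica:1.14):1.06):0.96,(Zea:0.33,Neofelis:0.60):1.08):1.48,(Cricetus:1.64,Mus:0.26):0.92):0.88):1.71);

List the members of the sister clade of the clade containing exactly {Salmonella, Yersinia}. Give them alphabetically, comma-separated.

The clade containing exactly {Salmonella, Yersinia} attaches to the tree at the node subtending (((Streptococcus,Felis),Candida),(Salmonella,Yersinia)).
The other lineage descending from that same node — the sister group — is ((Streptococcus,Felis),Candida); its 3 tips in alphabetical order are the answer.

Candida, Felis, Streptococcus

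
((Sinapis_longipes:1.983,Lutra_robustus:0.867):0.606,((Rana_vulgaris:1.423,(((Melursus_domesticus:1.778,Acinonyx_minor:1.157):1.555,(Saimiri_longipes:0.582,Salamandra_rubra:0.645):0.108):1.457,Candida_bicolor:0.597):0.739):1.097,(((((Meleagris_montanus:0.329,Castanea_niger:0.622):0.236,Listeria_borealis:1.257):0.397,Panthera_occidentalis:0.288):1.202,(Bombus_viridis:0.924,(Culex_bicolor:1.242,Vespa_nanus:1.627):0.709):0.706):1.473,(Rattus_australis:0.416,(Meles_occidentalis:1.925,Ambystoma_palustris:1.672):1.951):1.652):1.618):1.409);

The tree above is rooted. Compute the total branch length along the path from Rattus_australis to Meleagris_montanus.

5.705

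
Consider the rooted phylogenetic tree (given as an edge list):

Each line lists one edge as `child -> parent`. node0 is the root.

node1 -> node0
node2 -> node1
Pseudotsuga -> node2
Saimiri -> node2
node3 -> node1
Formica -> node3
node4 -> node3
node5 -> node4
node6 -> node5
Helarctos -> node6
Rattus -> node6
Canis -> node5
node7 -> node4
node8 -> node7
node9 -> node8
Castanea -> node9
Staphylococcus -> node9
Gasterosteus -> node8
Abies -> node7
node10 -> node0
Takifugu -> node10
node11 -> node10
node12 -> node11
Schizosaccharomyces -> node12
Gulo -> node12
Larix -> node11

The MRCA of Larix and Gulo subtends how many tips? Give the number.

The MRCA of Larix and Gulo is the node subtending ((Schizosaccharomyces,Gulo),Larix).
That clade contains 3 terminal taxa: Gulo, Larix, Schizosaccharomyces.

3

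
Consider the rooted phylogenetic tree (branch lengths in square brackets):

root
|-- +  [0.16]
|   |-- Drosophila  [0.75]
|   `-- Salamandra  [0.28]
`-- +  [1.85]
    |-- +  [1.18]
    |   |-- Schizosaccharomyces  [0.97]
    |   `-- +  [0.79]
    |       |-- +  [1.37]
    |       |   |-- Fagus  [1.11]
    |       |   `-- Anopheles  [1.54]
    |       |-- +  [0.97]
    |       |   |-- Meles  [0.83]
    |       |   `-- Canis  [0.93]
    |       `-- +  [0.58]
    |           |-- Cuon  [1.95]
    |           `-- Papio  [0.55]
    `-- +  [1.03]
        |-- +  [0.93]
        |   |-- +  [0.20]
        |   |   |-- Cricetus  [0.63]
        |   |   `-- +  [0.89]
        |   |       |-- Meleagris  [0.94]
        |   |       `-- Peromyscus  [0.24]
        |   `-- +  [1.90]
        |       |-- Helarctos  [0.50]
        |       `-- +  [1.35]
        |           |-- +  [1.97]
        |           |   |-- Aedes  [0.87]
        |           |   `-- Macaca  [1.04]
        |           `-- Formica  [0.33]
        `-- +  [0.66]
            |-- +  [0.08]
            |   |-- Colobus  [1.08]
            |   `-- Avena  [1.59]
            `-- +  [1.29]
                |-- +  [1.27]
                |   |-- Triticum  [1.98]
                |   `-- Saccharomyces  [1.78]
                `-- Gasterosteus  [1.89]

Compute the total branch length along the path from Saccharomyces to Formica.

9.51

The path runs Saccharomyces → … → MRCA → … → Formica; the MRCA is the node subtending (((Cricetus,(Meleagris,Peromyscus)),(Helarctos,((Aedes,Macaca),Formica))),((Colobus,Avena),((Triticum,Saccharomyces),Gasterosteus))).
Branch lengths along that path: 1.78 + 1.27 + 1.29 + 0.66 + 0.93 + 1.90 + 1.35 + 0.33 = 9.51.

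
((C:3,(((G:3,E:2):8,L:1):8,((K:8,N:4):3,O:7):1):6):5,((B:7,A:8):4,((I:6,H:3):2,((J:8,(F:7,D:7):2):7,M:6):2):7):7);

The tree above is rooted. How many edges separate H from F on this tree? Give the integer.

The MRCA of H and F is the node subtending ((I,H),((J,(F,D)),M)).
From H up to that node: 2 branches. From F up to the same node: 4 branches. Total: 2 + 4 = 6.

6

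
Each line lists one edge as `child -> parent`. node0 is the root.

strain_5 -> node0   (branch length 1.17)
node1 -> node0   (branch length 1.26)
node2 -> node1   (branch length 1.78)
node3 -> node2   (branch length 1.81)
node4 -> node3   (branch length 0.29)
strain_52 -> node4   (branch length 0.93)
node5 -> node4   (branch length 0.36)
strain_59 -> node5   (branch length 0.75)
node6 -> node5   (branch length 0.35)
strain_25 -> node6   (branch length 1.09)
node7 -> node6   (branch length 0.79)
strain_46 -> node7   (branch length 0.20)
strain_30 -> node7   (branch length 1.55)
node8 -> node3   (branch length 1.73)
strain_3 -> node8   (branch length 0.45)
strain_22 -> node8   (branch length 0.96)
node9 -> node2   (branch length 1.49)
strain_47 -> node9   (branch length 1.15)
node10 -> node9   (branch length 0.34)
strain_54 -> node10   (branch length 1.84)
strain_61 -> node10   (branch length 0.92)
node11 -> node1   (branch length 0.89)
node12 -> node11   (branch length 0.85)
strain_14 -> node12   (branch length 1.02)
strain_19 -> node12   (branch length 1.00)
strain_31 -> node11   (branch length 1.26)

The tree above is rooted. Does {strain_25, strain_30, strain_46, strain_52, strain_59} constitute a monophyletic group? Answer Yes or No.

The most recent common ancestor of these taxa subtends (strain_52,(strain_59,(strain_25,(strain_46,strain_30)))).
That clade has exactly 5 tips — every listed taxon and nothing else — so the group is monophyletic.

Yes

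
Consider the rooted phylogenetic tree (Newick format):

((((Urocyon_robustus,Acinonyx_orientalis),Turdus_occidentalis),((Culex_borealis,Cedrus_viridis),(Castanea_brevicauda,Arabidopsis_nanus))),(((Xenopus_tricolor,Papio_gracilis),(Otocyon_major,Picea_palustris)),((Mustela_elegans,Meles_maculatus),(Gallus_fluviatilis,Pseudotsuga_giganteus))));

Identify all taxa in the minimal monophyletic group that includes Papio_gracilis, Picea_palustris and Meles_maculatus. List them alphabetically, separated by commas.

Gallus_fluviatilis, Meles_maculatus, Mustela_elegans, Otocyon_major, Papio_gracilis, Picea_palustris, Pseudotsuga_giganteus, Xenopus_tricolor

Tracing Papio_gracilis: it sits inside (Xenopus_tricolor,Papio_gracilis).
Tracing Picea_palustris: it sits inside (Otocyon_major,Picea_palustris).
Tracing Meles_maculatus: it sits inside (Mustela_elegans,Meles_maculatus).
The smallest clade enclosing all 3 is (((Xenopus_tricolor,Papio_gracilis),(Otocyon_major,Picea_palustris)),((Mustela_elegans,Meles_maculatus),(Gallus_fluviatilis,Pseudotsuga_giganteus))); the answer is its 8 terminal taxa in alphabetical order.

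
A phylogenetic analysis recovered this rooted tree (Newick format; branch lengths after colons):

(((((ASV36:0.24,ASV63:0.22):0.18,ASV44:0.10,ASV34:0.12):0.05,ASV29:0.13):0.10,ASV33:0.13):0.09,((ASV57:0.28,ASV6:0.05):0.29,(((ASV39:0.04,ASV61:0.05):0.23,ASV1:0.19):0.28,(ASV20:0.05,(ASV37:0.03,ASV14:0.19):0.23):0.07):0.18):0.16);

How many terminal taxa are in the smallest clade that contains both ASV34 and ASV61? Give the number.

14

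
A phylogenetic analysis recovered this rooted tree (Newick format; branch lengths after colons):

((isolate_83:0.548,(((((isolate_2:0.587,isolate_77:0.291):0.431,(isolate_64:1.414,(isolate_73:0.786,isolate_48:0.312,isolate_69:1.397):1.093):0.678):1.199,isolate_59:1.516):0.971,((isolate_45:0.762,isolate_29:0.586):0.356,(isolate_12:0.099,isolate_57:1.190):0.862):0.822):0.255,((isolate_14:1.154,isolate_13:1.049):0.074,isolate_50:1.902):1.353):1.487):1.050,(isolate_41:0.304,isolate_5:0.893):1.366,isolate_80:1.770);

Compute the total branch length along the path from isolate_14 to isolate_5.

The path runs isolate_14 → … → MRCA → … → isolate_5; the MRCA is the root of the tree.
Branch lengths along that path: 1.154 + 0.074 + 1.353 + 1.487 + 1.050 + 1.366 + 0.893 = 7.377.

7.377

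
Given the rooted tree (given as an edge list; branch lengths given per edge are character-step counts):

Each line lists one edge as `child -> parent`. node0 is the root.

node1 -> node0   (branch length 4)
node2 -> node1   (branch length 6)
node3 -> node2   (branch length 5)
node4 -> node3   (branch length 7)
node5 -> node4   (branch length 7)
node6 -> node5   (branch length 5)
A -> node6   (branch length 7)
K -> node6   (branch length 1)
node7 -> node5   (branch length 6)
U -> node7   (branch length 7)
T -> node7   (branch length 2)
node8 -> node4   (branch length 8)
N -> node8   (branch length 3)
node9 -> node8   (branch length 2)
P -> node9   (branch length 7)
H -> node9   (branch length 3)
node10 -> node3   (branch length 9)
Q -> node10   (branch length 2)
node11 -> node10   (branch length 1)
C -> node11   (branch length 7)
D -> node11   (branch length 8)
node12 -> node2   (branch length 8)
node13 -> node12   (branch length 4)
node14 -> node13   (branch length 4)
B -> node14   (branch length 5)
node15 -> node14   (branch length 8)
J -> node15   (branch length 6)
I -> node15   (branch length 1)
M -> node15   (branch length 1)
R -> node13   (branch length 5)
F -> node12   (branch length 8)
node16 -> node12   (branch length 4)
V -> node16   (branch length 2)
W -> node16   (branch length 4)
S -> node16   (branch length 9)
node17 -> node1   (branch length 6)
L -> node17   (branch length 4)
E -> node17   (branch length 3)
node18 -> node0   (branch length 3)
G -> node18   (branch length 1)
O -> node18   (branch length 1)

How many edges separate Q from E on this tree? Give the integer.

6

The MRCA of Q and E is the node subtending ((((((A,K),(U,T)),(N,(P,H))),(Q,(C,D))),(((B,(J,I,M)),R),F,(V,W,S))),(L,E)).
From Q up to that node: 4 branches. From E up to the same node: 2 branches. Total: 4 + 2 = 6.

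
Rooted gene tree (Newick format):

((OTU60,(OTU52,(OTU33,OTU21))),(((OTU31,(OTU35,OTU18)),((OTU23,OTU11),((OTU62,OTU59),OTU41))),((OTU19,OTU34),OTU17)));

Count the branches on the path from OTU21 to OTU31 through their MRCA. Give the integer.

The MRCA of OTU21 and OTU31 is the root of the tree.
From OTU21 up to that node: 4 branches. From OTU31 up to the same node: 4 branches. Total: 4 + 4 = 8.

8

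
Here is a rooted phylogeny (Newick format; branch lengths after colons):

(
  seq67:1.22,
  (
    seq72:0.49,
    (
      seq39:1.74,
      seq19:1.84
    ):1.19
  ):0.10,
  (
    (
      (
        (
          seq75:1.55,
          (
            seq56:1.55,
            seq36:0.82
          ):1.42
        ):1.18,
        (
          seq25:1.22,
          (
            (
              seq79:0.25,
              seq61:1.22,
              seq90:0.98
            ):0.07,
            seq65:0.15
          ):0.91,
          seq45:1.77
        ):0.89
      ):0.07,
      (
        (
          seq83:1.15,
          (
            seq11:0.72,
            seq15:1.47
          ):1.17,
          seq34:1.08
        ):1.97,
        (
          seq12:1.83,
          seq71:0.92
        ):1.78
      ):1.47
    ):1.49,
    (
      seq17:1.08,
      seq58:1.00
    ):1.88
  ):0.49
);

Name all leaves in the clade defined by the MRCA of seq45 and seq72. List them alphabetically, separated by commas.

Tracing seq45: it sits inside (seq25,((seq79,seq61,seq90),seq65),seq45).
Tracing seq72: it sits inside (seq72,(seq39,seq19)).
The smallest clade enclosing both is the whole tree (their MRCA is the root), so the answer is all 21 tips in alphabetical order.

seq11, seq12, seq15, seq17, seq19, seq25, seq34, seq36, seq39, seq45, seq56, seq58, seq61, seq65, seq67, seq71, seq72, seq75, seq79, seq83, seq90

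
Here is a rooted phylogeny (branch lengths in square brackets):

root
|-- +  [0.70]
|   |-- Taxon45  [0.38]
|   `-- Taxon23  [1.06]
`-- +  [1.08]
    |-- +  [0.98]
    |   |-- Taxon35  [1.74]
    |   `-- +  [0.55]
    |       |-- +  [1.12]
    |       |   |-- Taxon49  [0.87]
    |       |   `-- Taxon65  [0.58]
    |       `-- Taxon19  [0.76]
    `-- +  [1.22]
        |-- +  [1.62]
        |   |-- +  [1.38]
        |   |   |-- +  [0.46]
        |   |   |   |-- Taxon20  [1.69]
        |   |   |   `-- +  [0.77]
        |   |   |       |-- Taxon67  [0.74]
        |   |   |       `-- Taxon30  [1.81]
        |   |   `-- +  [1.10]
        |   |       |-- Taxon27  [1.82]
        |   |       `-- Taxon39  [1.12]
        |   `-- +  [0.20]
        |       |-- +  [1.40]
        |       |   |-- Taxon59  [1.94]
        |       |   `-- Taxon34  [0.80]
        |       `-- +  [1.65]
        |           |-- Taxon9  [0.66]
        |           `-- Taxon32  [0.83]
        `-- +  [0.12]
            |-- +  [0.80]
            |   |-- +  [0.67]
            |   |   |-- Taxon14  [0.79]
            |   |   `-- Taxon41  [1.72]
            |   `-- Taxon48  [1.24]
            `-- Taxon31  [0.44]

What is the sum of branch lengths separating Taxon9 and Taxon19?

7.64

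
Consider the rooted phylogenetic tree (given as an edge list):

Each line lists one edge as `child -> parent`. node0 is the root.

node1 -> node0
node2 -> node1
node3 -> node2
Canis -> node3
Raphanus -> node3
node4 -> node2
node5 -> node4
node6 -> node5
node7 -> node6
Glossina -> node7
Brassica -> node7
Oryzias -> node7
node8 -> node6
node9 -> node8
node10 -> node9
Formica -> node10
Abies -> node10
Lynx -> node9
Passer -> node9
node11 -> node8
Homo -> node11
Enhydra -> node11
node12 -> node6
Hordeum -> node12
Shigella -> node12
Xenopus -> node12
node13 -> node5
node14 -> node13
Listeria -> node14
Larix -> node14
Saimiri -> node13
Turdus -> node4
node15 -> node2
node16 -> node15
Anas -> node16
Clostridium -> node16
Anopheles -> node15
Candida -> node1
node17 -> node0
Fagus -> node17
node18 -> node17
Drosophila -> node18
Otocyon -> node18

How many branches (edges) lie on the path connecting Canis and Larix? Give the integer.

7

The MRCA of Canis and Larix is the node subtending ((Canis,Raphanus),((((Glossina,Brassica,Oryzias),(((Formica,Abies),Lynx,Passer),(Homo,Enhydra)),(Hordeum,Shigella,Xenopus)),((Listeria,Larix),Saimiri)),Turdus),((Anas,Clostridium),Anopheles)).
From Canis up to that node: 2 branches. From Larix up to the same node: 5 branches. Total: 2 + 5 = 7.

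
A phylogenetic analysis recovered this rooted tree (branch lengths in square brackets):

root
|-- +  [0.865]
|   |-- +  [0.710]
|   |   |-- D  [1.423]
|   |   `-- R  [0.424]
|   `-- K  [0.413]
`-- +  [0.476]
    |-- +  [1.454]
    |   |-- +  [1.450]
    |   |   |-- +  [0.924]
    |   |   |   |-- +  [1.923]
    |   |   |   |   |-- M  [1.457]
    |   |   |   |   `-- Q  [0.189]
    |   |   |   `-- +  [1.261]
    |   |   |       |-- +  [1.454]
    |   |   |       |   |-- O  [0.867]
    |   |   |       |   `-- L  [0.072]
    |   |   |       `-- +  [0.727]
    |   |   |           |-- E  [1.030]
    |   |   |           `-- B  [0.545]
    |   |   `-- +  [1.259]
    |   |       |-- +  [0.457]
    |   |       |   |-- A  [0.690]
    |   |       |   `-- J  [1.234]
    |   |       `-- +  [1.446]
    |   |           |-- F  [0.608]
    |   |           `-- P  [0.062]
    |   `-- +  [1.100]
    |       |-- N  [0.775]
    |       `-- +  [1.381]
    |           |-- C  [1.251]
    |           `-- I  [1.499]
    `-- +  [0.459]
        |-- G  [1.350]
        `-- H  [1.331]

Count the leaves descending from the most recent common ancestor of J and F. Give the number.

4

The MRCA of J and F is the node subtending ((A,J),(F,P)).
That clade contains 4 terminal taxa: A, F, J, P.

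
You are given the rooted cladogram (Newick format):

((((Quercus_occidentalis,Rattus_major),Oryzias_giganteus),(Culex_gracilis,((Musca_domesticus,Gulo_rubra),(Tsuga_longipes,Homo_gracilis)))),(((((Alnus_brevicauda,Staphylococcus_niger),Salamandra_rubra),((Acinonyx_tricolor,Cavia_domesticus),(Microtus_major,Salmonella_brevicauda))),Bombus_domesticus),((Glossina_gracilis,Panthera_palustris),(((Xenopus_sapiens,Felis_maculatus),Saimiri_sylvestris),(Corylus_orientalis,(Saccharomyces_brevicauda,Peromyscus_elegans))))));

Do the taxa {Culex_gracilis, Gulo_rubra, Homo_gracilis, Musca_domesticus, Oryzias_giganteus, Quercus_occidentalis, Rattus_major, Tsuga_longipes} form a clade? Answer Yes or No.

Yes

The most recent common ancestor of these taxa subtends (((Quercus_occidentalis,Rattus_major),Oryzias_giganteus),(Culex_gracilis,((Musca_domesticus,Gulo_rubra),(Tsuga_longipes,Homo_gracilis)))).
That clade has exactly 8 tips — every listed taxon and nothing else — so the group is monophyletic.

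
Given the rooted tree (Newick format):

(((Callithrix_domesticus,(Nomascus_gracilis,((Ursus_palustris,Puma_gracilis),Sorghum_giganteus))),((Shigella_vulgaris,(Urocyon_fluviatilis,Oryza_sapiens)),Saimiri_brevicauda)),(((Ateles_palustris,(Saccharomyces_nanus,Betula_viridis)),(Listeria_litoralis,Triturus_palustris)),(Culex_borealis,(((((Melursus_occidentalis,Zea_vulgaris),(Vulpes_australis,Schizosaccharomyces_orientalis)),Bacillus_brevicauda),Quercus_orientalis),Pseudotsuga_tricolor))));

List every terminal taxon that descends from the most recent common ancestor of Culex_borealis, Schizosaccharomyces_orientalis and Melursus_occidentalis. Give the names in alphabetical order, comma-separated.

Bacillus_brevicauda, Culex_borealis, Melursus_occidentalis, Pseudotsuga_tricolor, Quercus_orientalis, Schizosaccharomyces_orientalis, Vulpes_australis, Zea_vulgaris

Tracing Culex_borealis: it sits inside (Culex_borealis,(((((Melursus_occidentalis,Zea_vulgaris),(Vulpes_australis,Schizosaccharomyces_orientalis)),Bacillus_brevicauda),Quercus_orientalis),Pseudotsuga_tricolor)).
Tracing Schizosaccharomyces_orientalis: it sits inside (Vulpes_australis,Schizosaccharomyces_orientalis).
Tracing Melursus_occidentalis: it sits inside (Melursus_occidentalis,Zea_vulgaris).
The smallest clade enclosing all 3 is (Culex_borealis,(((((Melursus_occidentalis,Zea_vulgaris),(Vulpes_australis,Schizosaccharomyces_orientalis)),Bacillus_brevicauda),Quercus_orientalis),Pseudotsuga_tricolor)); the answer is its 8 terminal taxa in alphabetical order.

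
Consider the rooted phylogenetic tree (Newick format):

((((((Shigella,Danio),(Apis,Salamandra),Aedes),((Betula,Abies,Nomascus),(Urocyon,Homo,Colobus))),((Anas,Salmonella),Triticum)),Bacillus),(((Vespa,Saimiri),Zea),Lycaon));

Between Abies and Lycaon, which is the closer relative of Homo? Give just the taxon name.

Abies

The MRCA of Homo and Abies subtends ((Betula,Abies,Nomascus),(Urocyon,Homo,Colobus)) (6 taxa).
The MRCA of Homo and Lycaon is the root, subtending the entire tree (19 taxa).
The first is nested inside the second, so Homo shares a more recent common ancestor with Abies.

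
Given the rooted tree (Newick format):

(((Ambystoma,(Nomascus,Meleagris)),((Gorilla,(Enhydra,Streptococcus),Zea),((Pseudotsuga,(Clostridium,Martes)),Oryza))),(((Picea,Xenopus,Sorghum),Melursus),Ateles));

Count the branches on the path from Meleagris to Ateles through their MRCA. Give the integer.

6

The MRCA of Meleagris and Ateles is the root of the tree.
From Meleagris up to that node: 4 branches. From Ateles up to the same node: 2 branches. Total: 4 + 2 = 6.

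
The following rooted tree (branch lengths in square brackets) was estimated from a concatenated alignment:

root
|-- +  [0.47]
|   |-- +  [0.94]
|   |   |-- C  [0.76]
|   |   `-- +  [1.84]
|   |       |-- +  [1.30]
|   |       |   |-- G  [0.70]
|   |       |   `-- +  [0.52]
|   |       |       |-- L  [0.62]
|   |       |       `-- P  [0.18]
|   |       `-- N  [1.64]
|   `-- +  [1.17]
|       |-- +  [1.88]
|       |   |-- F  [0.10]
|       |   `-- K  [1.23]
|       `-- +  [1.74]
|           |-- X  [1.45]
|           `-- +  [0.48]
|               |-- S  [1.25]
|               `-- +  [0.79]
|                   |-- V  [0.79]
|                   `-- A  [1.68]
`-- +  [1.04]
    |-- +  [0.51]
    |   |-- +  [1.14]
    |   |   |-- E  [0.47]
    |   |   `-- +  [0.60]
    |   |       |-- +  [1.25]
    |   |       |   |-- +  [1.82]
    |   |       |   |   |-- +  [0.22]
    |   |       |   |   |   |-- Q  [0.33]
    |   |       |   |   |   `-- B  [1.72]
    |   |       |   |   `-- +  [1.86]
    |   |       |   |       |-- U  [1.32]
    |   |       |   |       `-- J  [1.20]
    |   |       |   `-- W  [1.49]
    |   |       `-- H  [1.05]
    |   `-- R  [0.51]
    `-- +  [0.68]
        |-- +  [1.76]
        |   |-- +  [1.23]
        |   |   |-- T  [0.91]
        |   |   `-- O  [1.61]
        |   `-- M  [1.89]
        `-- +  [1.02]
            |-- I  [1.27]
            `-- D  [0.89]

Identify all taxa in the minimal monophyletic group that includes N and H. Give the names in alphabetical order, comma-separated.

Tracing N: it sits inside ((G,(L,P)),N).
Tracing H: it sits inside ((((Q,B),(U,J)),W),H).
The smallest clade enclosing both is the whole tree (their MRCA is the root), so the answer is all 24 tips in alphabetical order.

A, B, C, D, E, F, G, H, I, J, K, L, M, N, O, P, Q, R, S, T, U, V, W, X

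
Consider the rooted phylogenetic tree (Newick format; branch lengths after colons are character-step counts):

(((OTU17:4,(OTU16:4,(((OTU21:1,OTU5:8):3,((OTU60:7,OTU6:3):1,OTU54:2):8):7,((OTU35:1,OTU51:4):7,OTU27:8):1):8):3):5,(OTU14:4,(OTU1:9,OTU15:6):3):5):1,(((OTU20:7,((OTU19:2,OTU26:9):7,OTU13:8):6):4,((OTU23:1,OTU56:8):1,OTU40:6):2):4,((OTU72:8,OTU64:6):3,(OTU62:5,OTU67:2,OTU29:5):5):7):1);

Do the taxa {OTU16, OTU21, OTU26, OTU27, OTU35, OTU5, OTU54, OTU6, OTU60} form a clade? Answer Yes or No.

The MRCA of the listed taxa is the root, so the smallest clade containing them is the whole tree.
That clade also contains OTU1, OTU13, OTU14, OTU15, OTU17, OTU19, OTU20, OTU23, OTU29, OTU40, OTU51, OTU56, OTU62, OTU64, OTU67, OTU72, which are not in the proposed group, so the group is not monophyletic.

No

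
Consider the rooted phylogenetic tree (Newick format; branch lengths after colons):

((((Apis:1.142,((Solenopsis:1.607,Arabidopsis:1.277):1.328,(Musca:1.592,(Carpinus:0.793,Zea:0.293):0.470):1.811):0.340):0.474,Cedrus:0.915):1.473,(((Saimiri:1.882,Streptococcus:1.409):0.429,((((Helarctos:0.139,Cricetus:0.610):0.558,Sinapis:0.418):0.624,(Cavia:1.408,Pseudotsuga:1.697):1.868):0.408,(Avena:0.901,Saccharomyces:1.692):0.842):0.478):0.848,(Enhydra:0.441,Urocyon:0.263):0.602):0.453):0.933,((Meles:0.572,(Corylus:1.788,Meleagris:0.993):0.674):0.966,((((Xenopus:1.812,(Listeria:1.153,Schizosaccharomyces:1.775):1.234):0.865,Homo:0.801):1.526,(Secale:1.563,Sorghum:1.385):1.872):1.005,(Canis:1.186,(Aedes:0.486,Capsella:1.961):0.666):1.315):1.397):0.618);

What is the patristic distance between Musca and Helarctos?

The path runs Musca → … → MRCA → … → Helarctos; the MRCA is the node subtending (((Apis,((Solenopsis,Arabidopsis),(Musca,(Carpinus,Zea)))),Cedrus),(((Saimiri,Streptococcus),((((Helarctos,Cricetus),Sinapis),(Cavia,Pseudotsuga)),(Avena,Saccharomyces))),(Enhydra,Urocyon))).
Branch lengths along that path: 1.592 + 1.811 + 0.340 + 0.474 + 1.473 + 0.453 + 0.848 + 0.478 + 0.408 + 0.624 + 0.558 + 0.139 = 9.198.

9.198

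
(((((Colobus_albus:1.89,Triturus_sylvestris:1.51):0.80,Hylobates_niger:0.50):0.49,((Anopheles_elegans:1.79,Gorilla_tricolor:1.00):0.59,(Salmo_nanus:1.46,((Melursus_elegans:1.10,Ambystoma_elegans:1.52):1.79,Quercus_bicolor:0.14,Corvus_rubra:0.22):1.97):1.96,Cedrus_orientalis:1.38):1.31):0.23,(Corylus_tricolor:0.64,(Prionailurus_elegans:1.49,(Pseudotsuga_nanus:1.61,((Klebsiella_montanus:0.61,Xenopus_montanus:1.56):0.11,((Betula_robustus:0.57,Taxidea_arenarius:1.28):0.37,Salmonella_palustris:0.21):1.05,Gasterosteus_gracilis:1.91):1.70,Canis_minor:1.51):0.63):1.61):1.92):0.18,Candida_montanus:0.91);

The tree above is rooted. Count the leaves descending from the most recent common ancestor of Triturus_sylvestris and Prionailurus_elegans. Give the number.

21

The MRCA of Triturus_sylvestris and Prionailurus_elegans is the node subtending ((((Colobus_albus,Triturus_sylvestris),Hylobates_niger),((Anopheles_elegans,Gorilla_tricolor),(Salmo_nanus,((Melursus_elegans,Ambystoma_elegans),Quercus_bicolor,Corvus_rubra)),Cedrus_orientalis)),(Corylus_tricolor,(Prionailurus_elegans,(Pseudotsuga_nanus,((Klebsiella_montanus,Xenopus_montanus),((Betula_robustus,Taxidea_arenarius),Salmonella_palustris),Gasterosteus_gracilis),Canis_minor)))).
That clade contains 21 terminal taxa: Ambystoma_elegans, Anopheles_elegans, Betula_robustus, Canis_minor, Cedrus_orientalis, Colobus_albus, Corvus_rubra, Corylus_tricolor, Gasterosteus_gracilis, Gorilla_tricolor, Hylobates_niger, Klebsiella_montanus, Melursus_elegans, Prionailurus_elegans, Pseudotsuga_nanus, Quercus_bicolor, Salmo_nanus, Salmonella_palustris, Taxidea_arenarius, Triturus_sylvestris, Xenopus_montanus.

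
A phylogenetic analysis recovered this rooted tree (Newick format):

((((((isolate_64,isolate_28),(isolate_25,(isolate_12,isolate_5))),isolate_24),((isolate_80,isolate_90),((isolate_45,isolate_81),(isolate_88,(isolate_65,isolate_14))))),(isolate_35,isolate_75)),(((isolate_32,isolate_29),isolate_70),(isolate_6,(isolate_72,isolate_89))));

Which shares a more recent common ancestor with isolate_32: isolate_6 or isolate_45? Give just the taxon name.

The MRCA of isolate_32 and isolate_6 subtends (((isolate_32,isolate_29),isolate_70),(isolate_6,(isolate_72,isolate_89))) (6 taxa).
The MRCA of isolate_32 and isolate_45 is the root, subtending the entire tree (21 taxa).
The first is nested inside the second, so isolate_32 shares a more recent common ancestor with isolate_6.

isolate_6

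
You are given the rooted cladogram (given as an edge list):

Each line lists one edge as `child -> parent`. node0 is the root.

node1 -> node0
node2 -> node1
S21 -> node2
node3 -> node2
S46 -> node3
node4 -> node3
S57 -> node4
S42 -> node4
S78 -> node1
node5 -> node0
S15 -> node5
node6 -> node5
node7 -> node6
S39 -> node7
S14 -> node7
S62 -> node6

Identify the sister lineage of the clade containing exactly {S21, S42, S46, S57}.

The clade containing exactly {S21, S42, S46, S57} attaches to the tree at the node subtending ((S21,(S46,(S57,S42))),S78).
The other lineage descending from that same node — the sister group — is the single tip S78.

S78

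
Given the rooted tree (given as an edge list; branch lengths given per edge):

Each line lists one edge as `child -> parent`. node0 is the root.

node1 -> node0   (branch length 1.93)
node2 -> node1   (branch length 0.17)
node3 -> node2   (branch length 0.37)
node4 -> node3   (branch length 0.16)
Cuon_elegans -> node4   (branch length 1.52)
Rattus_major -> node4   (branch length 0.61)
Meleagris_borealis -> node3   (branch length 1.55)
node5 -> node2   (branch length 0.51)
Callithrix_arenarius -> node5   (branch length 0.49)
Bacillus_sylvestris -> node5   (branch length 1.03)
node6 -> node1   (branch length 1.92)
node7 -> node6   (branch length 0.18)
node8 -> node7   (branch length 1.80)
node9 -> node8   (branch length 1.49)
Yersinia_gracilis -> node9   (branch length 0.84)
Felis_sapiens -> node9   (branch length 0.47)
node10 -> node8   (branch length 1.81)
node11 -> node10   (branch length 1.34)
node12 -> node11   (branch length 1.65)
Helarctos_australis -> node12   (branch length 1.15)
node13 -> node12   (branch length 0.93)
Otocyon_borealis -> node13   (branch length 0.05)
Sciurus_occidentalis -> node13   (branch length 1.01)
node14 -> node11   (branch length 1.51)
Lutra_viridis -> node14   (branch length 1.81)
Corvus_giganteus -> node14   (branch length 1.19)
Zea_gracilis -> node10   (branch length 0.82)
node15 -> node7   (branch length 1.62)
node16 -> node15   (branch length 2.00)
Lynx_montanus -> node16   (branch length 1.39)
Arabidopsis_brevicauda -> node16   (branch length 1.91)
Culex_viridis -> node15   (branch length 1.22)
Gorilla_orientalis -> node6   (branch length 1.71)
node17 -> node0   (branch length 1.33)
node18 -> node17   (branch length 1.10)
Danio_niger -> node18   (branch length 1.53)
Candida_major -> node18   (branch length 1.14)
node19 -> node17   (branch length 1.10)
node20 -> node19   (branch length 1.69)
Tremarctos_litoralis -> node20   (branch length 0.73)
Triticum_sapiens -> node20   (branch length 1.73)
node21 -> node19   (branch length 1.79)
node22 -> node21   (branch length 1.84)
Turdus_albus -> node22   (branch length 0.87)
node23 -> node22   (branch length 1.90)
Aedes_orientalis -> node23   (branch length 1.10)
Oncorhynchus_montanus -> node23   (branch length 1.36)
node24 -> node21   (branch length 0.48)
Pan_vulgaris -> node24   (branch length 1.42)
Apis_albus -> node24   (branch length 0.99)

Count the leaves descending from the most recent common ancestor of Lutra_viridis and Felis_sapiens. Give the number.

8

The MRCA of Lutra_viridis and Felis_sapiens is the node subtending ((Yersinia_gracilis,Felis_sapiens),(((Helarctos_australis,(Otocyon_borealis,Sciurus_occidentalis)),(Lutra_viridis,Corvus_giganteus)),Zea_gracilis)).
That clade contains 8 terminal taxa: Corvus_giganteus, Felis_sapiens, Helarctos_australis, Lutra_viridis, Otocyon_borealis, Sciurus_occidentalis, Yersinia_gracilis, Zea_gracilis.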